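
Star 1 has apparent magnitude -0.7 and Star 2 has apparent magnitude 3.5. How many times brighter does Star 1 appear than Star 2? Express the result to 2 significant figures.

48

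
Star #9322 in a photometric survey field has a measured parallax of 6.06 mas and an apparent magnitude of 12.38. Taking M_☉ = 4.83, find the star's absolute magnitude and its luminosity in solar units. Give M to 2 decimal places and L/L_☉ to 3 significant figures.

d = 1/p = 1000/6.06 mas = 165.0 pc
M = m − 5 log₁₀ d + 5 = 12.38 − 5·2.2175 + 5 = 6.292
M − M_☉ = 6.292 − 4.83 = 1.462
L/L_☉ = 10^(−0.4 × 1.462) = 0.2600

M ≈ 6.29; L/L_☉ ≈ 0.260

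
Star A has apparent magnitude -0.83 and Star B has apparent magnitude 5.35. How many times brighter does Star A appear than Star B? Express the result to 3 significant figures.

296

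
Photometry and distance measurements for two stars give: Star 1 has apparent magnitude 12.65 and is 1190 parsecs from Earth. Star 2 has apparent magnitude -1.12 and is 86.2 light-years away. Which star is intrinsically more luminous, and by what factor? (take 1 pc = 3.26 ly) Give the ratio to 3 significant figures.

Star 1: M = m − 5 log₁₀ d + 5 = 12.65 − 5·3.0755 + 5 = 2.272
Star 2: d = 86.2 ly / 3.26 = 26.44 pc
Star 2: M = m − 5 log₁₀ d + 5 = -1.12 − 5·1.4223 + 5 = -3.231
ΔM = M_1 − M_2 = 2.272 − (-3.231) = 5.504; smaller M is more luminous → Star 2.
L ratio = 10^(0.4 |ΔM|) = 10^2.201 = 159.0

Star 2 is more luminous, by a factor of 159.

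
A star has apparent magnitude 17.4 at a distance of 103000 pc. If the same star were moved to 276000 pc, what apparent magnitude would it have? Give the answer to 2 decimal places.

m ≈ 19.54

Flux ∝ 1/d², so Δm = 5 log₁₀(d₂/d₁) = 5 log₁₀(276000/103000) = 2.140
m₂ = m₁ + Δm = 17.4 + (2.140) = 19.540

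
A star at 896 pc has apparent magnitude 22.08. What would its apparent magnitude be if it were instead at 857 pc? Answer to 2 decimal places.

m ≈ 21.98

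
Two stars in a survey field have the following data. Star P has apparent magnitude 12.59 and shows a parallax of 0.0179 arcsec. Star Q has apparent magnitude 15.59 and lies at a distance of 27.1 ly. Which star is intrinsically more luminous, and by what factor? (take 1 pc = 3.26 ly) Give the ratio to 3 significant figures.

Star P: d = 1/p = 1/0.0179″ = 55.87 pc
Star P: M = m − 5 log₁₀ d + 5 = 12.59 − 5·1.7471 + 5 = 8.854
Star Q: d = 27.1 ly / 3.26 = 8.313 pc
Star Q: M = m − 5 log₁₀ d + 5 = 15.59 − 5·0.9198 + 5 = 15.991
ΔM = M_P − M_Q = 8.854 − (15.991) = -7.137; smaller M is more luminous → Star P.
L ratio = 10^(0.4 |ΔM|) = 10^2.855 = 715.8

Star P is more luminous, by a factor of 716.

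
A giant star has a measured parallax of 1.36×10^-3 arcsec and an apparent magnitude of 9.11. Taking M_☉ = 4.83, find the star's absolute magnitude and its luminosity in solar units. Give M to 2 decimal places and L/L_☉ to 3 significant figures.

M ≈ -0.22; L/L_☉ ≈ 105

d = 1/p = 1/1.36×10^-3″ = 735.3 pc
M = m − 5 log₁₀ d + 5 = 9.11 − 5·2.8665 + 5 = -0.222
M − M_☉ = -0.222 − 4.83 = -5.052
L/L_☉ = 10^(−0.4 × -5.052) = 104.9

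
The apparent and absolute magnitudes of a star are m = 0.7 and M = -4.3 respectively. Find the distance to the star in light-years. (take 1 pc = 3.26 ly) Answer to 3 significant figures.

d ≈ 326 ly

Distance modulus: m − M = 0.7 − (-4.3) = 5.000
m − M = 5 log₁₀ d − 5
log₁₀ d = (m − M)/5 + 1 = 2.0000
d = 10^2.0000 = 100.0 pc
= 326.0 ly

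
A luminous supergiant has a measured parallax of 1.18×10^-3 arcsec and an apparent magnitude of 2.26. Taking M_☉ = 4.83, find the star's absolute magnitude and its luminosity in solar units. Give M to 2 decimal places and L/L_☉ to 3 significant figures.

M ≈ -7.38; L/L_☉ ≈ 76600

d = 1/p = 1/1.18×10^-3″ = 847.5 pc
M = m − 5 log₁₀ d + 5 = 2.26 − 5·2.9281 + 5 = -7.381
M − M_☉ = -7.381 − 4.83 = -12.211
L/L_☉ = 10^(−0.4 × -12.211) = 76600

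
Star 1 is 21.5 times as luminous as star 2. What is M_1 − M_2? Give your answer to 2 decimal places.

M_1 − M_2 ≈ -3.33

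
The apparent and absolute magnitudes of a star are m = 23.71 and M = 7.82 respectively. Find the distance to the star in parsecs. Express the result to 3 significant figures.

d ≈ 15100 pc

μ = m − M = 15.890
m − M = 5 log₁₀ d − 5
log₁₀ d = (m − M)/5 + 1 = 4.1780
d = 10^4.1780 = 15070 pc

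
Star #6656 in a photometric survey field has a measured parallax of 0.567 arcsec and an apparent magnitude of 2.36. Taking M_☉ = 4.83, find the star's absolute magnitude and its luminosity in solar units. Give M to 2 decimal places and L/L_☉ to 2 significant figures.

M ≈ 6.13; L/L_☉ ≈ 0.30

d = 1/p = 1/0.567″ = 1.764 pc
M = m − 5 log₁₀ d + 5 = 2.36 − 5·0.2464 + 5 = 6.128
M − M_☉ = 6.128 − 4.83 = 1.298
L/L_☉ = 10^(−0.4 × 1.298) = 0.3026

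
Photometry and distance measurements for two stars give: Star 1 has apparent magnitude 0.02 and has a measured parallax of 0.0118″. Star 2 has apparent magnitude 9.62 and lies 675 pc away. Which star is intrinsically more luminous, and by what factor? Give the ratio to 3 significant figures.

Star 1 is more luminous, by a factor of 109.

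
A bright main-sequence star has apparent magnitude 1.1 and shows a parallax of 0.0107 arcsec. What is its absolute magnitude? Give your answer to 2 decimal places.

M ≈ -3.75

d = 1/p = 1/0.0107″ = 93.46 pc
5 log₁₀(d/10 pc) = 5 log₁₀(93.46) − 5 = 4.853
M = m − 5 log₁₀(d/10) = 1.1 − 4.853 = -3.753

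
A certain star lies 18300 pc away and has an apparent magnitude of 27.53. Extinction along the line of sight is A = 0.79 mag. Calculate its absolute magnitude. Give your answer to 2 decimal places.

M ≈ 10.43

5 log₁₀(d/10 pc) = 5 log₁₀(18300) − 5 = 16.312
M = m − 5 log₁₀(d/10) − A = 27.53 − 16.312 − 0.79 = 10.428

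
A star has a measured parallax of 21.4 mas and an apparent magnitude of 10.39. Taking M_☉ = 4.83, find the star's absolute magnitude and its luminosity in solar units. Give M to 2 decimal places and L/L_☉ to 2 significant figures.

d = 1/p = 1000/21.4 mas = 46.73 pc
M = m − 5 log₁₀ d + 5 = 10.39 − 5·1.6696 + 5 = 7.042
M − M_☉ = 7.042 − 4.83 = 2.212
L/L_☉ = 10^(−0.4 × 2.212) = 0.1304

M ≈ 7.04; L/L_☉ ≈ 0.13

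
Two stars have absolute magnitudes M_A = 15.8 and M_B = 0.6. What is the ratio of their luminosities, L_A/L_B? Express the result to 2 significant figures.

ΔM = M_A − M_B = 15.2
L_A/L_B = 10^(−0.4 ΔM) = 10^-6.080 = 8.318×10^-7

L_A/L_B ≈ 8.3×10^-7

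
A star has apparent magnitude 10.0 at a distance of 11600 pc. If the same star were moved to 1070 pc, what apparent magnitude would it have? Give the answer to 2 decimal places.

m ≈ 4.82

Flux ∝ 1/d², so Δm = 5 log₁₀(d₂/d₁) = 5 log₁₀(1070/11600) = -5.175
m₂ = m₁ + Δm = 10.0 + (-5.175) = 4.825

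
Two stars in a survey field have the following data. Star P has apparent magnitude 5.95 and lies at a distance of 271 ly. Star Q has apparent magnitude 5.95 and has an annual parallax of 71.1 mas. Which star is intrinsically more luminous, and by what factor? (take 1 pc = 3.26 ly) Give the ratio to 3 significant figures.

Star P: d = 271 ly / 3.26 = 83.13 pc
Star P: M = m − 5 log₁₀ d + 5 = 5.95 − 5·1.9198 + 5 = 1.351
Star Q: p = 71.1 mas = 0.0711″ → d = 1/p = 14.06 pc
Star Q: M = m − 5 log₁₀ d + 5 = 5.95 − 5·1.1481 + 5 = 5.209
ΔM = M_P − M_Q = 1.351 − (5.209) = -3.858; smaller M is more luminous → Star P.
L ratio = 10^(0.4 |ΔM|) = 10^1.543 = 34.93

Star P is more luminous, by a factor of 34.9.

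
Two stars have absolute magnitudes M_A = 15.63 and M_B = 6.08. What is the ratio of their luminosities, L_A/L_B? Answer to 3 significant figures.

ΔM = M_A − M_B = 9.55
L_A/L_B = 10^(−0.4 ΔM) = 10^-3.820 = 1.514×10^-4

L_A/L_B ≈ 1.51×10^-4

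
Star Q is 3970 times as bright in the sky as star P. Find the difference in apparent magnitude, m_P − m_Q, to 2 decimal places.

m_P − m_Q ≈ 9.00

Pogson: Δm = −2.5 log₁₀(ratio) = −2.5 log₁₀(3970) = −2.5 × 3.5988 = -8.997
Star Q is brighter so has the smaller magnitude: m_P − m_Q is positive.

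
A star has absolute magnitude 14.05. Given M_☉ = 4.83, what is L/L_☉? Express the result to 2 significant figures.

M − M_☉ = 14.05 − 4.83 = 9.220
L/L_☉ = 10^(−0.4 (M − M_☉)) = 10^-3.688 = 2.051×10^-4

L/L_☉ ≈ 2.1×10^-4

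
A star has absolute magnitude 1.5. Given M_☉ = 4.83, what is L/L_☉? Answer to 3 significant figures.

L/L_☉ ≈ 21.5

M − M_☉ = 1.5 − 4.83 = -3.330
L/L_☉ = 10^(−0.4 (M − M_☉)) = 10^1.332 = 21.48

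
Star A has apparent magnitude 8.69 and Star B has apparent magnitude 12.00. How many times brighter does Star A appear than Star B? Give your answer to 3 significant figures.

21.1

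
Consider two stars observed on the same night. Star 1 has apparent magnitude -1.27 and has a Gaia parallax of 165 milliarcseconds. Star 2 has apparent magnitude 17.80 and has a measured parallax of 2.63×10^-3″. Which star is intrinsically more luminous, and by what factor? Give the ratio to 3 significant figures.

Star 1 is more luminous, by a factor of 10800.

Star 1: p = 165 mas = 0.165″ → d = 1/p = 6.061 pc
Star 1: M = m − 5 log₁₀ d + 5 = -1.27 − 5·0.7825 + 5 = -0.183
Star 2: d = 1/p = 1/2.63×10^-3″ = 380.2 pc
Star 2: M = m − 5 log₁₀ d + 5 = 17.80 − 5·2.5800 + 5 = 9.900
ΔM = M_1 − M_2 = -0.183 − (9.900) = -10.082; smaller M is more luminous → Star 1.
L ratio = 10^(0.4 |ΔM|) = 10^4.033 = 10790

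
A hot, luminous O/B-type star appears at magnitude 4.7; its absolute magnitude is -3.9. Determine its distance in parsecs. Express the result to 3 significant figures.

d ≈ 525 pc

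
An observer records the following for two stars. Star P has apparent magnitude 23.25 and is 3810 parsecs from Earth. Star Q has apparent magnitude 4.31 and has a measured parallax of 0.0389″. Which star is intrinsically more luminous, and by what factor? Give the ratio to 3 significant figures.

Star P: M = m − 5 log₁₀ d + 5 = 23.25 − 5·3.5809 + 5 = 10.345
Star Q: d = 1/p = 1/0.0389″ = 25.71 pc
Star Q: M = m − 5 log₁₀ d + 5 = 4.31 − 5·1.4101 + 5 = 2.260
ΔM = M_P − M_Q = 10.345 − (2.260) = 8.086; smaller M is more luminous → Star Q.
L ratio = 10^(0.4 |ΔM|) = 10^3.234 = 1715

Star Q is more luminous, by a factor of 1710.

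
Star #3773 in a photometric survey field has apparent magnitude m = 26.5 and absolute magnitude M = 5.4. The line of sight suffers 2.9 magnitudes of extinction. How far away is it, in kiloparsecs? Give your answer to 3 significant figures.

d ≈ 43.7 kpc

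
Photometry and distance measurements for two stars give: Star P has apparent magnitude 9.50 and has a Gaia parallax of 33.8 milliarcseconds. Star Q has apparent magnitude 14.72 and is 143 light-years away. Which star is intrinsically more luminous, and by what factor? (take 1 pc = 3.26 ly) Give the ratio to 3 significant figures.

Star P: p = 33.8 mas = 0.0338″ → d = 1/p = 29.59 pc
Star P: M = m − 5 log₁₀ d + 5 = 9.50 − 5·1.4711 + 5 = 7.145
Star Q: d = 143 ly / 3.26 = 43.87 pc
Star Q: M = m − 5 log₁₀ d + 5 = 14.72 − 5·1.6421 + 5 = 11.509
ΔM = M_P − M_Q = 7.145 − (11.509) = -4.365; smaller M is more luminous → Star P.
L ratio = 10^(0.4 |ΔM|) = 10^1.746 = 55.71

Star P is more luminous, by a factor of 55.7.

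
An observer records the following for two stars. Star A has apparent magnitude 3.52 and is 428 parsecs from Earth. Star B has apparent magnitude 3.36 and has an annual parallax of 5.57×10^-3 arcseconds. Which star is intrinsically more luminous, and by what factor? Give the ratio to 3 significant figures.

Star A: M = m − 5 log₁₀ d + 5 = 3.52 − 5·2.6314 + 5 = -4.637
Star B: d = 1/p = 1/5.57×10^-3″ = 179.5 pc
Star B: M = m − 5 log₁₀ d + 5 = 3.36 − 5·2.2541 + 5 = -2.911
ΔM = M_A − M_B = -4.637 − (-2.911) = -1.726; smaller M is more luminous → Star A.
L ratio = 10^(0.4 |ΔM|) = 10^0.691 = 4.905

Star A is more luminous, by a factor of 4.90.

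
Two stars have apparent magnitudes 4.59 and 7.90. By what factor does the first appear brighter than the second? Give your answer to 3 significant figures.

Magnitude difference = -3.31
Flux ratio = 10^(−0.4 Δm) = 10^(−0.4 × -3.31) = 10^1.324 = 21.09

21.1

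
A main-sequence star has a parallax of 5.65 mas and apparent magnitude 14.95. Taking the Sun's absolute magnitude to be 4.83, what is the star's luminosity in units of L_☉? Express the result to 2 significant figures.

L/L_☉ ≈ 0.028

d = 1/p = 1000/5.65 mas = 177.0 pc
M = m − 5 log₁₀ d + 5 = 14.95 − 5·2.2480 + 5 = 8.710
M − M_☉ = 8.710 − 4.83 = 3.880
L/L_☉ = 10^(−0.4 × 3.880) = 0.02805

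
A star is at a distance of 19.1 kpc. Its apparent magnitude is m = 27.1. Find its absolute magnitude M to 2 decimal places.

d = 19.1 kpc = 19100 pc
5 log₁₀(d/10 pc) = 5 log₁₀(19100) − 5 = 16.405
M = m − 5 log₁₀(d/10) = 27.1 − 16.405 = 10.695

M ≈ 10.69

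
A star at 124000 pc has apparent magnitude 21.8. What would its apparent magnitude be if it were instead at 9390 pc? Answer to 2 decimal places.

m ≈ 16.20

Flux ∝ 1/d², so Δm = 5 log₁₀(d₂/d₁) = 5 log₁₀(9390/124000) = -5.604
m₂ = m₁ + Δm = 21.8 + (-5.604) = 16.196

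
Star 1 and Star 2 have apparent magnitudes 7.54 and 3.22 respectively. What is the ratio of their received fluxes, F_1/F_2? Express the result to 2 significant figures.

Magnitude difference = 4.32
Flux ratio = 10^(−0.4 Δm) = 10^(−0.4 × 4.32) = 10^-1.728 = 0.01871

F_1/F_2 ≈ 0.019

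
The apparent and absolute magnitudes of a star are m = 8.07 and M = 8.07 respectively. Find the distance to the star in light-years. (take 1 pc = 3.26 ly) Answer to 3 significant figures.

d ≈ 32.6 ly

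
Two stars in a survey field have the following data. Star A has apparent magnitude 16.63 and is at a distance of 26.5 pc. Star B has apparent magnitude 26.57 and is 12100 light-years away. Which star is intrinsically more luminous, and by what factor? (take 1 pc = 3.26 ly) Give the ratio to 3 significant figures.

Star A: M = m − 5 log₁₀ d + 5 = 16.63 − 5·1.4232 + 5 = 14.514
Star B: d = 12100 ly / 3.26 = 3712 pc
Star B: M = m − 5 log₁₀ d + 5 = 26.57 − 5·3.5696 + 5 = 13.722
ΔM = M_A − M_B = 14.514 − (13.722) = 0.792; smaller M is more luminous → Star B.
L ratio = 10^(0.4 |ΔM|) = 10^0.317 = 2.073

Star B is more luminous, by a factor of 2.07.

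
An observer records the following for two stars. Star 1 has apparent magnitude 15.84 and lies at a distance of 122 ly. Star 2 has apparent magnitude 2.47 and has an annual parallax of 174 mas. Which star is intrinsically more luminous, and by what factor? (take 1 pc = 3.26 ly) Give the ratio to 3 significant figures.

Star 2 is more luminous, by a factor of 5260.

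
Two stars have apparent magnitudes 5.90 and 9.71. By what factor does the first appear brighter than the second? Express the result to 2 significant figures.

Δm = 5.90 − (9.71) = -3.81
Flux ratio = 10^(−0.4 Δm) = 10^(−0.4 × -3.81) = 10^1.524 = 33.42

33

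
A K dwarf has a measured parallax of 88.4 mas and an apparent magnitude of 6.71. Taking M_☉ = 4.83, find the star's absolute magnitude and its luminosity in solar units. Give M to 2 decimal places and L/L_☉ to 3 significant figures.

d = 1/p = 1000/88.4 mas = 11.31 pc
M = m − 5 log₁₀ d + 5 = 6.71 − 5·1.0535 + 5 = 6.442
M − M_☉ = 6.442 − 4.83 = 1.612
L/L_☉ = 10^(−0.4 × 1.612) = 0.2265

M ≈ 6.44; L/L_☉ ≈ 0.227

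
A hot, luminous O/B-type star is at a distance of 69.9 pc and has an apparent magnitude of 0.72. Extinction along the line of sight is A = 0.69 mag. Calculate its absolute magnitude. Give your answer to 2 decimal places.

M ≈ -4.19

5 log₁₀(d/10 pc) = 5 log₁₀(69.90) − 5 = 4.222
M = m − 5 log₁₀(d/10) − A = 0.72 − 4.222 − 0.69 = -4.192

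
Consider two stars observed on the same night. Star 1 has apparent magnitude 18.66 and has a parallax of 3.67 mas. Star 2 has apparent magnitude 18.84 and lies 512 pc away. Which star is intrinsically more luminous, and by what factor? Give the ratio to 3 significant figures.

Star 2 is more luminous, by a factor of 2.99.

Star 1: p = 3.67 mas = 3.67×10^-3″ → d = 1/p = 272.5 pc
Star 1: M = m − 5 log₁₀ d + 5 = 18.66 − 5·2.4353 + 5 = 11.483
Star 2: M = m − 5 log₁₀ d + 5 = 18.84 − 5·2.7093 + 5 = 10.294
ΔM = M_1 − M_2 = 11.483 − (10.294) = 1.190; smaller M is more luminous → Star 2.
L ratio = 10^(0.4 |ΔM|) = 10^0.476 = 2.991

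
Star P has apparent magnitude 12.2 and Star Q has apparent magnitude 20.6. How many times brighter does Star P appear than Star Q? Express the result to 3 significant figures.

2290

Magnitude difference = -8.4
Flux ratio = 10^(−0.4 Δm) = 10^(−0.4 × -8.4) = 10^3.360 = 2291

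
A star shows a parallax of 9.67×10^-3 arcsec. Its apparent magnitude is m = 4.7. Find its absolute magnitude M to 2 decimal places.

d = 1/p = 1/9.67×10^-3″ = 103.4 pc
5 log₁₀(d/10 pc) = 5 log₁₀(103.4) − 5 = 5.073
M = m − 5 log₁₀(d/10) = 4.7 − 5.073 = -0.373

M ≈ -0.37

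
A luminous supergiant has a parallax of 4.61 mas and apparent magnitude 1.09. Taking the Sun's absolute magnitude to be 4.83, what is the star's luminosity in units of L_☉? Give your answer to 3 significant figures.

L/L_☉ ≈ 14700

d = 1/p = 1000/4.61 mas = 216.9 pc
M = m − 5 log₁₀ d + 5 = 1.09 − 5·2.3363 + 5 = -5.591
M − M_☉ = -5.591 − 4.83 = -10.421
L/L_☉ = 10^(−0.4 × -10.421) = 14740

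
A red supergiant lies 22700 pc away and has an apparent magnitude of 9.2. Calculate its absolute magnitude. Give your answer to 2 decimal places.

5 log₁₀(d/10 pc) = 5 log₁₀(22700) − 5 = 16.780
M = m − 5 log₁₀(d/10) = 9.2 − 16.780 = -7.580

M ≈ -7.58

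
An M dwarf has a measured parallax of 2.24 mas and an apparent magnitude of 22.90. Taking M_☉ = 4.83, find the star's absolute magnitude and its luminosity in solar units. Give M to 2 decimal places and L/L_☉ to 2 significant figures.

M ≈ 14.65; L/L_☉ ≈ 1.2×10^-4

d = 1/p = 1000/2.24 mas = 446.4 pc
M = m − 5 log₁₀ d + 5 = 22.90 − 5·2.6498 + 5 = 14.651
M − M_☉ = 14.651 − 4.83 = 9.821
L/L_☉ = 10^(−0.4 × 9.821) = 1.179×10^-4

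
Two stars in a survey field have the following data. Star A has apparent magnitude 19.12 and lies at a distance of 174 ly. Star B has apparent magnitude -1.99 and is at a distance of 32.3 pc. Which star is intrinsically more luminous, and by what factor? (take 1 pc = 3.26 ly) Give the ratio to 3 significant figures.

Star A: d = 174 ly / 3.26 = 53.37 pc
Star A: M = m − 5 log₁₀ d + 5 = 19.12 − 5·1.7273 + 5 = 15.483
Star B: M = m − 5 log₁₀ d + 5 = -1.99 − 5·1.5092 + 5 = -4.536
ΔM = M_A − M_B = 15.483 − (-4.536) = 20.019; smaller M is more luminous → Star B.
L ratio = 10^(0.4 |ΔM|) = 10^8.008 = 1.018×10^8

Star B is more luminous, by a factor of 1.02×10^8.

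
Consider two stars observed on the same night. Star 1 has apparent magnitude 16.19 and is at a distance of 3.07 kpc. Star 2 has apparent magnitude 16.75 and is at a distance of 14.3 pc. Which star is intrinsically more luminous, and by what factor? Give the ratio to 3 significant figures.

Star 1 is more luminous, by a factor of 77200.

Star 1: d = 3.07 kpc = 3070 pc
Star 1: M = m − 5 log₁₀ d + 5 = 16.19 − 5·3.4871 + 5 = 3.754
Star 2: M = m − 5 log₁₀ d + 5 = 16.75 − 5·1.1553 + 5 = 15.973
ΔM = M_1 − M_2 = 3.754 − (15.973) = -12.219; smaller M is more luminous → Star 1.
L ratio = 10^(0.4 |ΔM|) = 10^4.888 = 77200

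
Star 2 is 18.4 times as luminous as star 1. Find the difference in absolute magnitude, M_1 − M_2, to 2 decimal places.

Pogson: ΔM = −2.5 log₁₀(ratio) = −2.5 log₁₀(18.4) = −2.5 × 1.2648 = -3.162
Star 2 is brighter so has the smaller magnitude: M_1 − M_2 is positive.

M_1 − M_2 ≈ 3.16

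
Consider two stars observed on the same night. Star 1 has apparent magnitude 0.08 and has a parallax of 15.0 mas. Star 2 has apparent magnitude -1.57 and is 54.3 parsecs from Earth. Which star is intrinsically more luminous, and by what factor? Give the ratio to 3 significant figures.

Star 2 is more luminous, by a factor of 3.03.

Star 1: p = 15.0 mas = 0.0150″ → d = 1/p = 66.67 pc
Star 1: M = m − 5 log₁₀ d + 5 = 0.08 − 5·1.8239 + 5 = -4.040
Star 2: M = m − 5 log₁₀ d + 5 = -1.57 − 5·1.7348 + 5 = -5.244
ΔM = M_1 − M_2 = -4.040 − (-5.244) = 1.204; smaller M is more luminous → Star 2.
L ratio = 10^(0.4 |ΔM|) = 10^0.482 = 3.032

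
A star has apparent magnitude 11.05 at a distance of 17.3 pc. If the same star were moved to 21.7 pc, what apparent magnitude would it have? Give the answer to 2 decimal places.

Flux ∝ 1/d², so Δm = 5 log₁₀(d₂/d₁) = 5 log₁₀(21.7/17.3) = 0.492
m₂ = m₁ + Δm = 11.05 + (0.492) = 11.542

m ≈ 11.54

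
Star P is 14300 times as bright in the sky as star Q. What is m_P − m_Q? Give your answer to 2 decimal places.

m_P − m_Q ≈ -10.39

Pogson: Δm = −2.5 log₁₀(ratio) = −2.5 log₁₀(14300) = −2.5 × 4.1553 = -10.388
Star P is brighter, so it has the smaller magnitude: the difference is negative.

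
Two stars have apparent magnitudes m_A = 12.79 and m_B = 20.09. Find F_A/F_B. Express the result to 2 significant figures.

Δm = 12.79 − (20.09) = -7.30
Flux ratio = 10^(−0.4 Δm) = 10^(−0.4 × -7.30) = 10^2.920 = 831.8

F_A/F_B ≈ 830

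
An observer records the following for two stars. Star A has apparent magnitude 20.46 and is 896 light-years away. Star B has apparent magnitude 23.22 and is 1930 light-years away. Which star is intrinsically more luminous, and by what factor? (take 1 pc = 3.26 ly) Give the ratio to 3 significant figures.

Star A is more luminous, by a factor of 2.74.

Star A: d = 896 ly / 3.26 = 274.8 pc
Star A: M = m − 5 log₁₀ d + 5 = 20.46 − 5·2.4391 + 5 = 13.265
Star B: d = 1930 ly / 3.26 = 592.0 pc
Star B: M = m − 5 log₁₀ d + 5 = 23.22 − 5·2.7723 + 5 = 14.358
ΔM = M_A − M_B = 13.265 − (14.358) = -1.094; smaller M is more luminous → Star A.
L ratio = 10^(0.4 |ΔM|) = 10^0.438 = 2.738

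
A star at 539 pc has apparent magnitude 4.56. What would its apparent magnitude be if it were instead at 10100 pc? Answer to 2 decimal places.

m ≈ 10.92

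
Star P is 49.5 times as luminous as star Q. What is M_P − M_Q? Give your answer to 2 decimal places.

M_P − M_Q ≈ -4.24

Pogson: ΔM = −2.5 log₁₀(ratio) = −2.5 log₁₀(49.5) = −2.5 × 1.6946 = -4.237
Star P is brighter, so it has the smaller magnitude: the difference is negative.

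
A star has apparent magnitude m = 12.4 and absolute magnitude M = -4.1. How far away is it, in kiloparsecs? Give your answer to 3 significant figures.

μ = m − M = 16.500
m − M = 5 log₁₀ d − 5
log₁₀ d = (m − M)/5 + 1 = 4.3000
d = 10^4.3000 = 19950 pc
= 19.95 kpc

d ≈ 20.0 kpc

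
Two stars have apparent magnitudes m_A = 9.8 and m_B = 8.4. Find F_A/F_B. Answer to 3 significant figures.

Δm = 9.8 − (8.4) = 1.4
Flux ratio = 10^(−0.4 Δm) = 10^(−0.4 × 1.4) = 10^-0.560 = 0.2754

F_A/F_B ≈ 0.275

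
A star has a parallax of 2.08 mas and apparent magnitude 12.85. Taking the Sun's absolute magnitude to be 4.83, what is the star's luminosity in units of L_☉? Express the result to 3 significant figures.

d = 1/p = 1000/2.08 mas = 480.8 pc
M = m − 5 log₁₀ d + 5 = 12.85 − 5·2.6819 + 5 = 4.440
M − M_☉ = 4.440 − 4.83 = -0.390
L/L_☉ = 10^(−0.4 × -0.390) = 1.432

L/L_☉ ≈ 1.43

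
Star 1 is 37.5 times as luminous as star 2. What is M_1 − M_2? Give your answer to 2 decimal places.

M_1 − M_2 ≈ -3.94

Pogson: ΔM = −2.5 log₁₀(ratio) = −2.5 log₁₀(37.5) = −2.5 × 1.5740 = -3.935
Star 1 is brighter, so it has the smaller magnitude: the difference is negative.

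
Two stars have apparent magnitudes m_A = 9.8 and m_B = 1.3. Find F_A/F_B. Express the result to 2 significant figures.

Δm = 9.8 − (1.3) = 8.5
Flux ratio = 10^(−0.4 Δm) = 10^(−0.4 × 8.5) = 10^-3.400 = 3.981×10^-4

F_A/F_B ≈ 4.0×10^-4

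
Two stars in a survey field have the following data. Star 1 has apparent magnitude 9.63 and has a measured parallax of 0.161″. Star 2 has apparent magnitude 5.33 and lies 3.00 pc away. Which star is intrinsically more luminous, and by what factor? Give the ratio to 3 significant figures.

Star 2 is more luminous, by a factor of 12.2.

Star 1: d = 1/p = 1/0.161″ = 6.211 pc
Star 1: M = m − 5 log₁₀ d + 5 = 9.63 − 5·0.7932 + 5 = 10.664
Star 2: M = m − 5 log₁₀ d + 5 = 5.33 − 5·0.4771 + 5 = 7.944
ΔM = M_1 − M_2 = 10.664 − (7.944) = 2.720; smaller M is more luminous → Star 2.
L ratio = 10^(0.4 |ΔM|) = 10^1.088 = 12.24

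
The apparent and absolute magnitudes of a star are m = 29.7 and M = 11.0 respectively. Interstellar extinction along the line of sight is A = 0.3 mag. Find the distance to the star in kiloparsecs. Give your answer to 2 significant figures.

d ≈ 48 kpc

m − M = 5 log₁₀(d/10 pc) + A  ⇒  29.7 − (11.0) − 0.3 = 5 log₁₀(d/10)
18.400 = 5 log₁₀(d/10)
log₁₀ d = (m − M − A)/5 + 1 = 4.6800
d = 10^4.6800 = 47860 pc
= 47.86 kpc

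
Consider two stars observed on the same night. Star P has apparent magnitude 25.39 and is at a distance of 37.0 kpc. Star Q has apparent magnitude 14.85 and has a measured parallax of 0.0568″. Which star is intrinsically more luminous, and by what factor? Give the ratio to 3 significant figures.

Star P: d = 37.0 kpc = 37000 pc
Star P: M = m − 5 log₁₀ d + 5 = 25.39 − 5·4.5682 + 5 = 7.549
Star Q: d = 1/p = 1/0.0568″ = 17.61 pc
Star Q: M = m − 5 log₁₀ d + 5 = 14.85 − 5·1.2457 + 5 = 13.622
ΔM = M_P − M_Q = 7.549 − (13.622) = -6.073; smaller M is more luminous → Star P.
L ratio = 10^(0.4 |ΔM|) = 10^2.429 = 268.6

Star P is more luminous, by a factor of 269.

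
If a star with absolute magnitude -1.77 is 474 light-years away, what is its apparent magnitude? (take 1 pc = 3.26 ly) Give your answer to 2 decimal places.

d = 474 ly / 3.26 = 145.4 pc
m = M + 5 log₁₀ d − 5 = -1.77 + 5·2.1626 − 5 = 4.043

m ≈ 4.04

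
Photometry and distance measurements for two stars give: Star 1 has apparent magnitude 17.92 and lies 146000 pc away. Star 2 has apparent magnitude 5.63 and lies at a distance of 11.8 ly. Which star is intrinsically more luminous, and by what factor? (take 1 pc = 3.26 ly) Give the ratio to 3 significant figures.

Star 1 is more luminous, by a factor of 19700.

Star 1: M = m − 5 log₁₀ d + 5 = 17.92 − 5·5.1644 + 5 = -2.902
Star 2: d = 11.8 ly / 3.26 = 3.620 pc
Star 2: M = m − 5 log₁₀ d + 5 = 5.63 − 5·0.5587 + 5 = 7.837
ΔM = M_1 − M_2 = -2.902 − (7.837) = -10.738; smaller M is more luminous → Star 1.
L ratio = 10^(0.4 |ΔM|) = 10^4.295 = 19740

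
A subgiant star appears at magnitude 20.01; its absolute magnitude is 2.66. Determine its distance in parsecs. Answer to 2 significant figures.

d ≈ 30000 pc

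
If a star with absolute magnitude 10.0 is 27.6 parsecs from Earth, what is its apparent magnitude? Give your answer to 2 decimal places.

m ≈ 12.20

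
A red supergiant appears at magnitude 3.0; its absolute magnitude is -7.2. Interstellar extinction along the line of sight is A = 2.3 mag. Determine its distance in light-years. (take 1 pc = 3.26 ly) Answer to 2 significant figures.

m − M = 5 log₁₀(d/10 pc) + A  ⇒  3.0 − (-7.2) − 2.3 = 5 log₁₀(d/10)
7.900 = 5 log₁₀(d/10)
log₁₀ d = (m − M − A)/5 + 1 = 2.5800
d = 10^2.5800 = 380.2 pc
= 1239 ly

d ≈ 1200 ly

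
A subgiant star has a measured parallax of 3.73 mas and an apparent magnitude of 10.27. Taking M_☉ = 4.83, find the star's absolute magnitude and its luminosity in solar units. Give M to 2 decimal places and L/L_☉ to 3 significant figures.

M ≈ 3.13; L/L_☉ ≈ 4.79

d = 1/p = 1000/3.73 mas = 268.1 pc
M = m − 5 log₁₀ d + 5 = 10.27 − 5·2.4283 + 5 = 3.129
M − M_☉ = 3.129 − 4.83 = -1.701
L/L_☉ = 10^(−0.4 × -1.701) = 4.793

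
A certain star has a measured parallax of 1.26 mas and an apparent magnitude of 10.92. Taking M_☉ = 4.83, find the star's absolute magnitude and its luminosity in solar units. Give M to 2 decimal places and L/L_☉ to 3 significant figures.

M ≈ 1.42; L/L_☉ ≈ 23.1

d = 1/p = 1000/1.26 mas = 793.7 pc
M = m − 5 log₁₀ d + 5 = 10.92 − 5·2.8996 + 5 = 1.422
M − M_☉ = 1.422 − 4.83 = -3.408
L/L_☉ = 10^(−0.4 × -3.408) = 23.08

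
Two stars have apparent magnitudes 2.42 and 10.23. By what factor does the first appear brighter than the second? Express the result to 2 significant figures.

1300

Magnitude difference = -7.81
Flux ratio = 10^(−0.4 Δm) = 10^(−0.4 × -7.81) = 10^3.124 = 1330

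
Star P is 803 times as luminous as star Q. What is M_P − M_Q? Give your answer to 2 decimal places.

M_P − M_Q ≈ -7.26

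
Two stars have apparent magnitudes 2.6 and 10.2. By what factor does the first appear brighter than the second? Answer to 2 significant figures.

Δm = 2.6 − (10.2) = -7.6
Flux ratio = 10^(−0.4 Δm) = 10^(−0.4 × -7.6) = 10^3.040 = 1096

1100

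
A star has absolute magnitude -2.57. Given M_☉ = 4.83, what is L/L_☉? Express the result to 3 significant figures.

L/L_☉ ≈ 912

M − M_☉ = -2.57 − 4.83 = -7.400
L/L_☉ = 10^(−0.4 (M − M_☉)) = 10^2.960 = 912.0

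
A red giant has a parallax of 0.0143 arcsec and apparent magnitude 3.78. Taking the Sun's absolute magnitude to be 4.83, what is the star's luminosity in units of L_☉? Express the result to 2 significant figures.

L/L_☉ ≈ 130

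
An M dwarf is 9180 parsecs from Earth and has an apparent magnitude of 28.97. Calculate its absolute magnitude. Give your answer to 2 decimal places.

5 log₁₀(d/10 pc) = 5 log₁₀(9180) − 5 = 14.814
M = m − 5 log₁₀(d/10) = 28.97 − 14.814 = 14.156

M ≈ 14.16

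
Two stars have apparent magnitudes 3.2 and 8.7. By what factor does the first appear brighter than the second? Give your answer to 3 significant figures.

Δm = 3.2 − (8.7) = -5.5
Flux ratio = 10^(−0.4 Δm) = 10^(−0.4 × -5.5) = 10^2.200 = 158.5

158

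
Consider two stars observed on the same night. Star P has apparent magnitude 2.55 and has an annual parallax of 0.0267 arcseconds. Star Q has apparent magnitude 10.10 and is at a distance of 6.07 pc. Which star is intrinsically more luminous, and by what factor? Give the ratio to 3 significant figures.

Star P is more luminous, by a factor of 39900.

Star P: d = 1/p = 1/0.0267″ = 37.45 pc
Star P: M = m − 5 log₁₀ d + 5 = 2.55 − 5·1.5735 + 5 = -0.317
Star Q: M = m − 5 log₁₀ d + 5 = 10.10 − 5·0.7832 + 5 = 11.184
ΔM = M_P − M_Q = -0.317 − (11.184) = -11.502; smaller M is more luminous → Star P.
L ratio = 10^(0.4 |ΔM|) = 10^4.601 = 39870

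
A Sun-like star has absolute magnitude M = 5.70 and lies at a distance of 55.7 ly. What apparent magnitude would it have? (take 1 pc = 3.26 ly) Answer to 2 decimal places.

m ≈ 6.86

d = 55.7 ly / 3.26 = 17.09 pc
m = M + 5 log₁₀ d − 5 = 5.70 + 5·1.2326 − 5 = 6.863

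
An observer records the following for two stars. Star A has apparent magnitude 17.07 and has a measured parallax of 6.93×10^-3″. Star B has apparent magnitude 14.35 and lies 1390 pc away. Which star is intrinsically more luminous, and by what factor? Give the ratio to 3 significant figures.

Star A: d = 1/p = 1/6.93×10^-3″ = 144.3 pc
Star A: M = m − 5 log₁₀ d + 5 = 17.07 − 5·2.1593 + 5 = 11.274
Star B: M = m − 5 log₁₀ d + 5 = 14.35 − 5·3.1430 + 5 = 3.635
ΔM = M_A − M_B = 11.274 − (3.635) = 7.639; smaller M is more luminous → Star B.
L ratio = 10^(0.4 |ΔM|) = 10^3.055 = 1136

Star B is more luminous, by a factor of 1140.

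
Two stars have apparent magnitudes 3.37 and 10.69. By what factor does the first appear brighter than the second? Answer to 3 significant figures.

847

Δm = 3.37 − (10.69) = -7.32
Flux ratio = 10^(−0.4 Δm) = 10^(−0.4 × -7.32) = 10^2.928 = 847.2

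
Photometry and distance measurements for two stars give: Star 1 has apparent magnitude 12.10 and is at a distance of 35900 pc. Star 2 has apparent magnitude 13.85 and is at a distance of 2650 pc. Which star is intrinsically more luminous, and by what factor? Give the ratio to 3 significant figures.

Star 1 is more luminous, by a factor of 920.

Star 1: M = m − 5 log₁₀ d + 5 = 12.10 − 5·4.5551 + 5 = -5.675
Star 2: M = m − 5 log₁₀ d + 5 = 13.85 − 5·3.4232 + 5 = 1.734
ΔM = M_1 − M_2 = -5.675 − (1.734) = -7.409; smaller M is more luminous → Star 1.
L ratio = 10^(0.4 |ΔM|) = 10^2.964 = 919.8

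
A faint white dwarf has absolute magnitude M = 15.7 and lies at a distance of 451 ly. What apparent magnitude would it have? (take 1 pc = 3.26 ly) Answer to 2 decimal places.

m ≈ 21.40

d = 451 ly / 3.26 = 138.3 pc
m = M + 5 log₁₀ d − 5 = 15.7 + 5·2.1410 − 5 = 21.405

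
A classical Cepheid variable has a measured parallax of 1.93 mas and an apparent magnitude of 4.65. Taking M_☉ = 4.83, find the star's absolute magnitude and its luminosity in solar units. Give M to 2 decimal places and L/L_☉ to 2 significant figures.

d = 1/p = 1000/1.93 mas = 518.1 pc
M = m − 5 log₁₀ d + 5 = 4.65 − 5·2.7144 + 5 = -3.922
M − M_☉ = -3.922 − 4.83 = -8.752
L/L_☉ = 10^(−0.4 × -8.752) = 3169

M ≈ -3.92; L/L_☉ ≈ 3200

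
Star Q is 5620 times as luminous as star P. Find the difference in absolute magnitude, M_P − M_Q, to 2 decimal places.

M_P − M_Q ≈ 9.37

Pogson: ΔM = −2.5 log₁₀(ratio) = −2.5 log₁₀(5620) = −2.5 × 3.7497 = -9.374
Star Q is brighter so has the smaller magnitude: M_P − M_Q is positive.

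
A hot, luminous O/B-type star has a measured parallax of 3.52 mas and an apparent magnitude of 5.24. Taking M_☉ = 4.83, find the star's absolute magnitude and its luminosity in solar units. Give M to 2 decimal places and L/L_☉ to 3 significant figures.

M ≈ -2.03; L/L_☉ ≈ 553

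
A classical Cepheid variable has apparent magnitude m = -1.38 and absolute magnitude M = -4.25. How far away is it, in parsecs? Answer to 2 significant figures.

d ≈ 37 pc

Distance modulus: m − M = -1.38 − (-4.25) = 2.870
m − M = 5 log₁₀ d − 5
log₁₀ d = (m − M)/5 + 1 = 1.5740
d = 10^1.5740 = 37.50 pc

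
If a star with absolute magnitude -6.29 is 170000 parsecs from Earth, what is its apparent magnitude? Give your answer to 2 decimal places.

m ≈ 14.86

m = M + 5 log₁₀ d − 5 = -6.29 + 5·5.2304 − 5 = 14.862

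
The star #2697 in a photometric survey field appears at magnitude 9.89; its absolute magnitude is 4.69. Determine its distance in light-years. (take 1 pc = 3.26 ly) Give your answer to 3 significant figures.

d ≈ 357 ly

Distance modulus: m − M = 9.89 − (4.69) = 5.200
m − M = 5 log₁₀ d − 5
log₁₀ d = (m − M)/5 + 1 = 2.0400
d = 10^2.0400 = 109.6 pc
= 357.5 ly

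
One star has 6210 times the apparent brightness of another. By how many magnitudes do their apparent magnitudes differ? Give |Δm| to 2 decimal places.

|Δm| ≈ 9.48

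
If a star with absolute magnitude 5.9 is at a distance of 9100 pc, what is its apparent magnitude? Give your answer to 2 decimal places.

m = M + 5 log₁₀ d − 5 = 5.9 + 5·3.9590 − 5 = 20.695

m ≈ 20.70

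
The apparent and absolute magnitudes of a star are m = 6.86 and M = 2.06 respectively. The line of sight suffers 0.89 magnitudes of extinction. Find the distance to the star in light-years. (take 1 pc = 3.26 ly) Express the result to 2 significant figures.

m − M = 5 log₁₀(d/10 pc) + A  ⇒  6.86 − (2.06) − 0.89 = 5 log₁₀(d/10)
3.910 = 5 log₁₀(d/10)
log₁₀ d = (m − M − A)/5 + 1 = 1.7820
d = 10^1.7820 = 60.53 pc
= 197.3 ly

d ≈ 200 ly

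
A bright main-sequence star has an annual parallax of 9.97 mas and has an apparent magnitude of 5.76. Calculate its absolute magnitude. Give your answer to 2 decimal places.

p = 9.97 mas = 9.97×10^-3″ → d = 1/p = 100.3 pc
5 log₁₀(d/10 pc) = 5 log₁₀(100.3) − 5 = 5.007
M = m − 5 log₁₀(d/10) = 5.76 − 5.007 = 0.753

M ≈ 0.75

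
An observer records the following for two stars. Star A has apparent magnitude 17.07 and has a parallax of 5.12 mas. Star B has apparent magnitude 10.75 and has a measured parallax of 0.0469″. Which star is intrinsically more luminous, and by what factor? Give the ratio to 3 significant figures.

Star B is more luminous, by a factor of 4.02.

Star A: p = 5.12 mas = 5.12×10^-3″ → d = 1/p = 195.3 pc
Star A: M = m − 5 log₁₀ d + 5 = 17.07 − 5·2.2907 + 5 = 10.616
Star B: d = 1/p = 1/0.0469″ = 21.32 pc
Star B: M = m − 5 log₁₀ d + 5 = 10.75 − 5·1.3288 + 5 = 9.106
ΔM = M_A − M_B = 10.616 − (9.106) = 1.510; smaller M is more luminous → Star B.
L ratio = 10^(0.4 |ΔM|) = 10^0.604 = 4.020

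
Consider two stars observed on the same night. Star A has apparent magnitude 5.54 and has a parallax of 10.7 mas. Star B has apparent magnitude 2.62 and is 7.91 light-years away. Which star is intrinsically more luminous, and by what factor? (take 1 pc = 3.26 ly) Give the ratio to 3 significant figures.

Star A: p = 10.7 mas = 0.0107″ → d = 1/p = 93.46 pc
Star A: M = m − 5 log₁₀ d + 5 = 5.54 − 5·1.9706 + 5 = 0.687
Star B: d = 7.91 ly / 3.26 = 2.426 pc
Star B: M = m − 5 log₁₀ d + 5 = 2.62 − 5·0.3850 + 5 = 5.695
ΔM = M_A − M_B = 0.687 − (5.695) = -5.008; smaller M is more luminous → Star A.
L ratio = 10^(0.4 |ΔM|) = 10^2.003 = 100.8

Star A is more luminous, by a factor of 101.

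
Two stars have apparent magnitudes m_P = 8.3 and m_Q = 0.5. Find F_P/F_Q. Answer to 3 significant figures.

F_P/F_Q ≈ 7.59×10^-4

Magnitude difference = 7.8
Flux ratio = 10^(−0.4 Δm) = 10^(−0.4 × 7.8) = 10^-3.120 = 7.586×10^-4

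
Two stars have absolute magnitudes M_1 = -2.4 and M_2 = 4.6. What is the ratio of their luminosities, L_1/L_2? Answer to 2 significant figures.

ΔM = M_1 − M_2 = -7.0
L_1/L_2 = 10^(−0.4 ΔM) = 10^2.800 = 631.0

L_1/L_2 ≈ 630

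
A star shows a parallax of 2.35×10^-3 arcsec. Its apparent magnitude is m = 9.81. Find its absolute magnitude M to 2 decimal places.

M ≈ 1.67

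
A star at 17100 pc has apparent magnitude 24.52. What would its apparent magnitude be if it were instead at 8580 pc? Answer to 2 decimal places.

m ≈ 23.02

Flux ∝ 1/d², so Δm = 5 log₁₀(d₂/d₁) = 5 log₁₀(8580/17100) = -1.498
m₂ = m₁ + Δm = 24.52 + (-1.498) = 23.022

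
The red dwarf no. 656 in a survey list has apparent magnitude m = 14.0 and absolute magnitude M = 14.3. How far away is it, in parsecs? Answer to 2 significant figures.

Distance modulus: m − M = 14.0 − (14.3) = -0.300
m − M = 5 log₁₀ d − 5
log₁₀ d = (m − M)/5 + 1 = 0.9400
d = 10^0.9400 = 8.710 pc

d ≈ 8.7 pc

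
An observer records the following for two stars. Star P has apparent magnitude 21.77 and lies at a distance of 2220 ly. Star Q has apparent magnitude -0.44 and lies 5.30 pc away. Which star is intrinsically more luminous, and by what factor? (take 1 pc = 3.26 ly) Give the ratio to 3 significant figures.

Star Q is more luminous, by a factor of 46400.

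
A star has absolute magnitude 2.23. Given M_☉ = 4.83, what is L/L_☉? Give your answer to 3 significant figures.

L/L_☉ ≈ 11.0

M − M_☉ = 2.23 − 4.83 = -2.600
L/L_☉ = 10^(−0.4 (M − M_☉)) = 10^1.040 = 10.96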